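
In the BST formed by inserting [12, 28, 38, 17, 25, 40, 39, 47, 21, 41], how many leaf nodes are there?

Tree built from: [12, 28, 38, 17, 25, 40, 39, 47, 21, 41]
Tree (level-order array): [12, None, 28, 17, 38, None, 25, None, 40, 21, None, 39, 47, None, None, None, None, 41]
Rule: A leaf has 0 children.
Per-node child counts:
  node 12: 1 child(ren)
  node 28: 2 child(ren)
  node 17: 1 child(ren)
  node 25: 1 child(ren)
  node 21: 0 child(ren)
  node 38: 1 child(ren)
  node 40: 2 child(ren)
  node 39: 0 child(ren)
  node 47: 1 child(ren)
  node 41: 0 child(ren)
Matching nodes: [21, 39, 41]
Count of leaf nodes: 3


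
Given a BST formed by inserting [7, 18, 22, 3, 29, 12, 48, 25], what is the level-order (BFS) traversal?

Tree insertion order: [7, 18, 22, 3, 29, 12, 48, 25]
Tree (level-order array): [7, 3, 18, None, None, 12, 22, None, None, None, 29, 25, 48]
BFS from the root, enqueuing left then right child of each popped node:
  queue [7] -> pop 7, enqueue [3, 18], visited so far: [7]
  queue [3, 18] -> pop 3, enqueue [none], visited so far: [7, 3]
  queue [18] -> pop 18, enqueue [12, 22], visited so far: [7, 3, 18]
  queue [12, 22] -> pop 12, enqueue [none], visited so far: [7, 3, 18, 12]
  queue [22] -> pop 22, enqueue [29], visited so far: [7, 3, 18, 12, 22]
  queue [29] -> pop 29, enqueue [25, 48], visited so far: [7, 3, 18, 12, 22, 29]
  queue [25, 48] -> pop 25, enqueue [none], visited so far: [7, 3, 18, 12, 22, 29, 25]
  queue [48] -> pop 48, enqueue [none], visited so far: [7, 3, 18, 12, 22, 29, 25, 48]
Result: [7, 3, 18, 12, 22, 29, 25, 48]


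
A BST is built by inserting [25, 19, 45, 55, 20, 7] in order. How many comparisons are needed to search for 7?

Search path for 7: 25 -> 19 -> 7
Found: True
Comparisons: 3


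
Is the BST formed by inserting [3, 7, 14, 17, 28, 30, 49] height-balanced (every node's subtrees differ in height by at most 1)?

Tree (level-order array): [3, None, 7, None, 14, None, 17, None, 28, None, 30, None, 49]
Definition: a tree is height-balanced if, at every node, |h(left) - h(right)| <= 1 (empty subtree has height -1).
Bottom-up per-node check:
  node 49: h_left=-1, h_right=-1, diff=0 [OK], height=0
  node 30: h_left=-1, h_right=0, diff=1 [OK], height=1
  node 28: h_left=-1, h_right=1, diff=2 [FAIL (|-1-1|=2 > 1)], height=2
  node 17: h_left=-1, h_right=2, diff=3 [FAIL (|-1-2|=3 > 1)], height=3
  node 14: h_left=-1, h_right=3, diff=4 [FAIL (|-1-3|=4 > 1)], height=4
  node 7: h_left=-1, h_right=4, diff=5 [FAIL (|-1-4|=5 > 1)], height=5
  node 3: h_left=-1, h_right=5, diff=6 [FAIL (|-1-5|=6 > 1)], height=6
Node 28 violates the condition: |-1 - 1| = 2 > 1.
Result: Not balanced


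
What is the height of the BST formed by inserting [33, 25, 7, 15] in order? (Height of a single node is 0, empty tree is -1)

Insertion order: [33, 25, 7, 15]
Tree (level-order array): [33, 25, None, 7, None, None, 15]
Compute height bottom-up (empty subtree = -1):
  height(15) = 1 + max(-1, -1) = 0
  height(7) = 1 + max(-1, 0) = 1
  height(25) = 1 + max(1, -1) = 2
  height(33) = 1 + max(2, -1) = 3
Height = 3


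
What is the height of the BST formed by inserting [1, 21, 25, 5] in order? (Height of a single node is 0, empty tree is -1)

Insertion order: [1, 21, 25, 5]
Tree (level-order array): [1, None, 21, 5, 25]
Compute height bottom-up (empty subtree = -1):
  height(5) = 1 + max(-1, -1) = 0
  height(25) = 1 + max(-1, -1) = 0
  height(21) = 1 + max(0, 0) = 1
  height(1) = 1 + max(-1, 1) = 2
Height = 2


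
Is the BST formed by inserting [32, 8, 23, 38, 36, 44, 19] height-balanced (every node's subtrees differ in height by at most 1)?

Tree (level-order array): [32, 8, 38, None, 23, 36, 44, 19]
Definition: a tree is height-balanced if, at every node, |h(left) - h(right)| <= 1 (empty subtree has height -1).
Bottom-up per-node check:
  node 19: h_left=-1, h_right=-1, diff=0 [OK], height=0
  node 23: h_left=0, h_right=-1, diff=1 [OK], height=1
  node 8: h_left=-1, h_right=1, diff=2 [FAIL (|-1-1|=2 > 1)], height=2
  node 36: h_left=-1, h_right=-1, diff=0 [OK], height=0
  node 44: h_left=-1, h_right=-1, diff=0 [OK], height=0
  node 38: h_left=0, h_right=0, diff=0 [OK], height=1
  node 32: h_left=2, h_right=1, diff=1 [OK], height=3
Node 8 violates the condition: |-1 - 1| = 2 > 1.
Result: Not balanced


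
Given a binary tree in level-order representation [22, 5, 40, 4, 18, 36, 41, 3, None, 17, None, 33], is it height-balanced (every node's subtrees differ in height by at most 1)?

Tree (level-order array): [22, 5, 40, 4, 18, 36, 41, 3, None, 17, None, 33]
Definition: a tree is height-balanced if, at every node, |h(left) - h(right)| <= 1 (empty subtree has height -1).
Bottom-up per-node check:
  node 3: h_left=-1, h_right=-1, diff=0 [OK], height=0
  node 4: h_left=0, h_right=-1, diff=1 [OK], height=1
  node 17: h_left=-1, h_right=-1, diff=0 [OK], height=0
  node 18: h_left=0, h_right=-1, diff=1 [OK], height=1
  node 5: h_left=1, h_right=1, diff=0 [OK], height=2
  node 33: h_left=-1, h_right=-1, diff=0 [OK], height=0
  node 36: h_left=0, h_right=-1, diff=1 [OK], height=1
  node 41: h_left=-1, h_right=-1, diff=0 [OK], height=0
  node 40: h_left=1, h_right=0, diff=1 [OK], height=2
  node 22: h_left=2, h_right=2, diff=0 [OK], height=3
All nodes satisfy the balance condition.
Result: Balanced


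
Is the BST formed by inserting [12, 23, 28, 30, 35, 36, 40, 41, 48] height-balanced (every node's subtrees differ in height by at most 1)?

Tree (level-order array): [12, None, 23, None, 28, None, 30, None, 35, None, 36, None, 40, None, 41, None, 48]
Definition: a tree is height-balanced if, at every node, |h(left) - h(right)| <= 1 (empty subtree has height -1).
Bottom-up per-node check:
  node 48: h_left=-1, h_right=-1, diff=0 [OK], height=0
  node 41: h_left=-1, h_right=0, diff=1 [OK], height=1
  node 40: h_left=-1, h_right=1, diff=2 [FAIL (|-1-1|=2 > 1)], height=2
  node 36: h_left=-1, h_right=2, diff=3 [FAIL (|-1-2|=3 > 1)], height=3
  node 35: h_left=-1, h_right=3, diff=4 [FAIL (|-1-3|=4 > 1)], height=4
  node 30: h_left=-1, h_right=4, diff=5 [FAIL (|-1-4|=5 > 1)], height=5
  node 28: h_left=-1, h_right=5, diff=6 [FAIL (|-1-5|=6 > 1)], height=6
  node 23: h_left=-1, h_right=6, diff=7 [FAIL (|-1-6|=7 > 1)], height=7
  node 12: h_left=-1, h_right=7, diff=8 [FAIL (|-1-7|=8 > 1)], height=8
Node 40 violates the condition: |-1 - 1| = 2 > 1.
Result: Not balanced


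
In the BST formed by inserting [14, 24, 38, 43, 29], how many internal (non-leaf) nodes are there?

Tree built from: [14, 24, 38, 43, 29]
Tree (level-order array): [14, None, 24, None, 38, 29, 43]
Rule: An internal node has at least one child.
Per-node child counts:
  node 14: 1 child(ren)
  node 24: 1 child(ren)
  node 38: 2 child(ren)
  node 29: 0 child(ren)
  node 43: 0 child(ren)
Matching nodes: [14, 24, 38]
Count of internal (non-leaf) nodes: 3


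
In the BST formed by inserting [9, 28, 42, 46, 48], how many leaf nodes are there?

Tree built from: [9, 28, 42, 46, 48]
Tree (level-order array): [9, None, 28, None, 42, None, 46, None, 48]
Rule: A leaf has 0 children.
Per-node child counts:
  node 9: 1 child(ren)
  node 28: 1 child(ren)
  node 42: 1 child(ren)
  node 46: 1 child(ren)
  node 48: 0 child(ren)
Matching nodes: [48]
Count of leaf nodes: 1


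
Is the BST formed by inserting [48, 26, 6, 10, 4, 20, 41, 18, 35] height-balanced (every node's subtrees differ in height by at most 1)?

Tree (level-order array): [48, 26, None, 6, 41, 4, 10, 35, None, None, None, None, 20, None, None, 18]
Definition: a tree is height-balanced if, at every node, |h(left) - h(right)| <= 1 (empty subtree has height -1).
Bottom-up per-node check:
  node 4: h_left=-1, h_right=-1, diff=0 [OK], height=0
  node 18: h_left=-1, h_right=-1, diff=0 [OK], height=0
  node 20: h_left=0, h_right=-1, diff=1 [OK], height=1
  node 10: h_left=-1, h_right=1, diff=2 [FAIL (|-1-1|=2 > 1)], height=2
  node 6: h_left=0, h_right=2, diff=2 [FAIL (|0-2|=2 > 1)], height=3
  node 35: h_left=-1, h_right=-1, diff=0 [OK], height=0
  node 41: h_left=0, h_right=-1, diff=1 [OK], height=1
  node 26: h_left=3, h_right=1, diff=2 [FAIL (|3-1|=2 > 1)], height=4
  node 48: h_left=4, h_right=-1, diff=5 [FAIL (|4--1|=5 > 1)], height=5
Node 10 violates the condition: |-1 - 1| = 2 > 1.
Result: Not balanced


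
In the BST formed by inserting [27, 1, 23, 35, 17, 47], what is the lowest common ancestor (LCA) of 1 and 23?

Tree insertion order: [27, 1, 23, 35, 17, 47]
Tree (level-order array): [27, 1, 35, None, 23, None, 47, 17]
In a BST, the LCA of p=1, q=23 is the first node v on the
root-to-leaf path with p <= v <= q (go left if both < v, right if both > v).
Walk from root:
  at 27: both 1 and 23 < 27, go left
  at 1: 1 <= 1 <= 23, this is the LCA
LCA = 1


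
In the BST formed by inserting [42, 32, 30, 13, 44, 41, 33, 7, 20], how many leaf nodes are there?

Tree built from: [42, 32, 30, 13, 44, 41, 33, 7, 20]
Tree (level-order array): [42, 32, 44, 30, 41, None, None, 13, None, 33, None, 7, 20]
Rule: A leaf has 0 children.
Per-node child counts:
  node 42: 2 child(ren)
  node 32: 2 child(ren)
  node 30: 1 child(ren)
  node 13: 2 child(ren)
  node 7: 0 child(ren)
  node 20: 0 child(ren)
  node 41: 1 child(ren)
  node 33: 0 child(ren)
  node 44: 0 child(ren)
Matching nodes: [7, 20, 33, 44]
Count of leaf nodes: 4


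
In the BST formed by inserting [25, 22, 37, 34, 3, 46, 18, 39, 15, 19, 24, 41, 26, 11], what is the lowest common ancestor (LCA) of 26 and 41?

Tree insertion order: [25, 22, 37, 34, 3, 46, 18, 39, 15, 19, 24, 41, 26, 11]
Tree (level-order array): [25, 22, 37, 3, 24, 34, 46, None, 18, None, None, 26, None, 39, None, 15, 19, None, None, None, 41, 11]
In a BST, the LCA of p=26, q=41 is the first node v on the
root-to-leaf path with p <= v <= q (go left if both < v, right if both > v).
Walk from root:
  at 25: both 26 and 41 > 25, go right
  at 37: 26 <= 37 <= 41, this is the LCA
LCA = 37


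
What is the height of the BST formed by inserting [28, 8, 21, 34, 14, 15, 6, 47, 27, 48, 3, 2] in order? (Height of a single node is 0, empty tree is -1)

Insertion order: [28, 8, 21, 34, 14, 15, 6, 47, 27, 48, 3, 2]
Tree (level-order array): [28, 8, 34, 6, 21, None, 47, 3, None, 14, 27, None, 48, 2, None, None, 15]
Compute height bottom-up (empty subtree = -1):
  height(2) = 1 + max(-1, -1) = 0
  height(3) = 1 + max(0, -1) = 1
  height(6) = 1 + max(1, -1) = 2
  height(15) = 1 + max(-1, -1) = 0
  height(14) = 1 + max(-1, 0) = 1
  height(27) = 1 + max(-1, -1) = 0
  height(21) = 1 + max(1, 0) = 2
  height(8) = 1 + max(2, 2) = 3
  height(48) = 1 + max(-1, -1) = 0
  height(47) = 1 + max(-1, 0) = 1
  height(34) = 1 + max(-1, 1) = 2
  height(28) = 1 + max(3, 2) = 4
Height = 4


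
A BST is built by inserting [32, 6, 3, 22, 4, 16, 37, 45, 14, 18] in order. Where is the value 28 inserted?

Starting tree (level order): [32, 6, 37, 3, 22, None, 45, None, 4, 16, None, None, None, None, None, 14, 18]
Insertion path: 32 -> 6 -> 22
Result: insert 28 as right child of 22
Final tree (level order): [32, 6, 37, 3, 22, None, 45, None, 4, 16, 28, None, None, None, None, 14, 18]


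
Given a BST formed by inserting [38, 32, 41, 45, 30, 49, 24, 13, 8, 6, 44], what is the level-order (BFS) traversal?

Tree insertion order: [38, 32, 41, 45, 30, 49, 24, 13, 8, 6, 44]
Tree (level-order array): [38, 32, 41, 30, None, None, 45, 24, None, 44, 49, 13, None, None, None, None, None, 8, None, 6]
BFS from the root, enqueuing left then right child of each popped node:
  queue [38] -> pop 38, enqueue [32, 41], visited so far: [38]
  queue [32, 41] -> pop 32, enqueue [30], visited so far: [38, 32]
  queue [41, 30] -> pop 41, enqueue [45], visited so far: [38, 32, 41]
  queue [30, 45] -> pop 30, enqueue [24], visited so far: [38, 32, 41, 30]
  queue [45, 24] -> pop 45, enqueue [44, 49], visited so far: [38, 32, 41, 30, 45]
  queue [24, 44, 49] -> pop 24, enqueue [13], visited so far: [38, 32, 41, 30, 45, 24]
  queue [44, 49, 13] -> pop 44, enqueue [none], visited so far: [38, 32, 41, 30, 45, 24, 44]
  queue [49, 13] -> pop 49, enqueue [none], visited so far: [38, 32, 41, 30, 45, 24, 44, 49]
  queue [13] -> pop 13, enqueue [8], visited so far: [38, 32, 41, 30, 45, 24, 44, 49, 13]
  queue [8] -> pop 8, enqueue [6], visited so far: [38, 32, 41, 30, 45, 24, 44, 49, 13, 8]
  queue [6] -> pop 6, enqueue [none], visited so far: [38, 32, 41, 30, 45, 24, 44, 49, 13, 8, 6]
Result: [38, 32, 41, 30, 45, 24, 44, 49, 13, 8, 6]


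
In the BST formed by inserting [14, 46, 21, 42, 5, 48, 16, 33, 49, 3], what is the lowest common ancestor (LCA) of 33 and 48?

Tree insertion order: [14, 46, 21, 42, 5, 48, 16, 33, 49, 3]
Tree (level-order array): [14, 5, 46, 3, None, 21, 48, None, None, 16, 42, None, 49, None, None, 33]
In a BST, the LCA of p=33, q=48 is the first node v on the
root-to-leaf path with p <= v <= q (go left if both < v, right if both > v).
Walk from root:
  at 14: both 33 and 48 > 14, go right
  at 46: 33 <= 46 <= 48, this is the LCA
LCA = 46


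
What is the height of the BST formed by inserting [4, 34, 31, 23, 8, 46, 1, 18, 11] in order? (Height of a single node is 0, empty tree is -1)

Insertion order: [4, 34, 31, 23, 8, 46, 1, 18, 11]
Tree (level-order array): [4, 1, 34, None, None, 31, 46, 23, None, None, None, 8, None, None, 18, 11]
Compute height bottom-up (empty subtree = -1):
  height(1) = 1 + max(-1, -1) = 0
  height(11) = 1 + max(-1, -1) = 0
  height(18) = 1 + max(0, -1) = 1
  height(8) = 1 + max(-1, 1) = 2
  height(23) = 1 + max(2, -1) = 3
  height(31) = 1 + max(3, -1) = 4
  height(46) = 1 + max(-1, -1) = 0
  height(34) = 1 + max(4, 0) = 5
  height(4) = 1 + max(0, 5) = 6
Height = 6


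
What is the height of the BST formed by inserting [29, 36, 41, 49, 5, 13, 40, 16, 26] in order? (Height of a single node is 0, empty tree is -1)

Insertion order: [29, 36, 41, 49, 5, 13, 40, 16, 26]
Tree (level-order array): [29, 5, 36, None, 13, None, 41, None, 16, 40, 49, None, 26]
Compute height bottom-up (empty subtree = -1):
  height(26) = 1 + max(-1, -1) = 0
  height(16) = 1 + max(-1, 0) = 1
  height(13) = 1 + max(-1, 1) = 2
  height(5) = 1 + max(-1, 2) = 3
  height(40) = 1 + max(-1, -1) = 0
  height(49) = 1 + max(-1, -1) = 0
  height(41) = 1 + max(0, 0) = 1
  height(36) = 1 + max(-1, 1) = 2
  height(29) = 1 + max(3, 2) = 4
Height = 4


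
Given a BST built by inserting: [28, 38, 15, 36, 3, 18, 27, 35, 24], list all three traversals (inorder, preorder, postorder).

Tree insertion order: [28, 38, 15, 36, 3, 18, 27, 35, 24]
Tree (level-order array): [28, 15, 38, 3, 18, 36, None, None, None, None, 27, 35, None, 24]
Inorder (L, root, R): [3, 15, 18, 24, 27, 28, 35, 36, 38]
Preorder (root, L, R): [28, 15, 3, 18, 27, 24, 38, 36, 35]
Postorder (L, R, root): [3, 24, 27, 18, 15, 35, 36, 38, 28]


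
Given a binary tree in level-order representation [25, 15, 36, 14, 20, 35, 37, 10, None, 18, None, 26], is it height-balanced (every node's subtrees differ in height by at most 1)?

Tree (level-order array): [25, 15, 36, 14, 20, 35, 37, 10, None, 18, None, 26]
Definition: a tree is height-balanced if, at every node, |h(left) - h(right)| <= 1 (empty subtree has height -1).
Bottom-up per-node check:
  node 10: h_left=-1, h_right=-1, diff=0 [OK], height=0
  node 14: h_left=0, h_right=-1, diff=1 [OK], height=1
  node 18: h_left=-1, h_right=-1, diff=0 [OK], height=0
  node 20: h_left=0, h_right=-1, diff=1 [OK], height=1
  node 15: h_left=1, h_right=1, diff=0 [OK], height=2
  node 26: h_left=-1, h_right=-1, diff=0 [OK], height=0
  node 35: h_left=0, h_right=-1, diff=1 [OK], height=1
  node 37: h_left=-1, h_right=-1, diff=0 [OK], height=0
  node 36: h_left=1, h_right=0, diff=1 [OK], height=2
  node 25: h_left=2, h_right=2, diff=0 [OK], height=3
All nodes satisfy the balance condition.
Result: Balanced


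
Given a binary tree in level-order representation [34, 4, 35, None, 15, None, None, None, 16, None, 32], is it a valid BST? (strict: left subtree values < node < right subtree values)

Level-order array: [34, 4, 35, None, 15, None, None, None, 16, None, 32]
Validate using subtree bounds (lo, hi): at each node, require lo < value < hi,
then recurse left with hi=value and right with lo=value.
Preorder trace (stopping at first violation):
  at node 34 with bounds (-inf, +inf): OK
  at node 4 with bounds (-inf, 34): OK
  at node 15 with bounds (4, 34): OK
  at node 16 with bounds (15, 34): OK
  at node 32 with bounds (16, 34): OK
  at node 35 with bounds (34, +inf): OK
No violation found at any node.
Result: Valid BST


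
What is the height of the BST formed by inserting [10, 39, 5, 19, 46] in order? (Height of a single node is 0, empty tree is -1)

Insertion order: [10, 39, 5, 19, 46]
Tree (level-order array): [10, 5, 39, None, None, 19, 46]
Compute height bottom-up (empty subtree = -1):
  height(5) = 1 + max(-1, -1) = 0
  height(19) = 1 + max(-1, -1) = 0
  height(46) = 1 + max(-1, -1) = 0
  height(39) = 1 + max(0, 0) = 1
  height(10) = 1 + max(0, 1) = 2
Height = 2


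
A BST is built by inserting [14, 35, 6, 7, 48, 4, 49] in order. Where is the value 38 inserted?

Starting tree (level order): [14, 6, 35, 4, 7, None, 48, None, None, None, None, None, 49]
Insertion path: 14 -> 35 -> 48
Result: insert 38 as left child of 48
Final tree (level order): [14, 6, 35, 4, 7, None, 48, None, None, None, None, 38, 49]


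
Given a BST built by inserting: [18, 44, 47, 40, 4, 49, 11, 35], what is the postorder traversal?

Tree insertion order: [18, 44, 47, 40, 4, 49, 11, 35]
Tree (level-order array): [18, 4, 44, None, 11, 40, 47, None, None, 35, None, None, 49]
Postorder traversal: [11, 4, 35, 40, 49, 47, 44, 18]


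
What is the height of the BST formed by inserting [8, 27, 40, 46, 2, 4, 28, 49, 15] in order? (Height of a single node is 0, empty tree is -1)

Insertion order: [8, 27, 40, 46, 2, 4, 28, 49, 15]
Tree (level-order array): [8, 2, 27, None, 4, 15, 40, None, None, None, None, 28, 46, None, None, None, 49]
Compute height bottom-up (empty subtree = -1):
  height(4) = 1 + max(-1, -1) = 0
  height(2) = 1 + max(-1, 0) = 1
  height(15) = 1 + max(-1, -1) = 0
  height(28) = 1 + max(-1, -1) = 0
  height(49) = 1 + max(-1, -1) = 0
  height(46) = 1 + max(-1, 0) = 1
  height(40) = 1 + max(0, 1) = 2
  height(27) = 1 + max(0, 2) = 3
  height(8) = 1 + max(1, 3) = 4
Height = 4


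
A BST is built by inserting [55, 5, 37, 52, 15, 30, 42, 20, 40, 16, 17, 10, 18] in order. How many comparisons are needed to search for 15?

Search path for 15: 55 -> 5 -> 37 -> 15
Found: True
Comparisons: 4


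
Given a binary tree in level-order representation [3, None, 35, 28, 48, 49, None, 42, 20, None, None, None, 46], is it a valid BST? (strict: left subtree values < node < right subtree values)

Level-order array: [3, None, 35, 28, 48, 49, None, 42, 20, None, None, None, 46]
Validate using subtree bounds (lo, hi): at each node, require lo < value < hi,
then recurse left with hi=value and right with lo=value.
Preorder trace (stopping at first violation):
  at node 3 with bounds (-inf, +inf): OK
  at node 35 with bounds (3, +inf): OK
  at node 28 with bounds (3, 35): OK
  at node 49 with bounds (3, 28): VIOLATION
Node 49 violates its bound: not (3 < 49 < 28).
Result: Not a valid BST


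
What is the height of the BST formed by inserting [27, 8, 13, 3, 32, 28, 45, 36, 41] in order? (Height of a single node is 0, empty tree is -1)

Insertion order: [27, 8, 13, 3, 32, 28, 45, 36, 41]
Tree (level-order array): [27, 8, 32, 3, 13, 28, 45, None, None, None, None, None, None, 36, None, None, 41]
Compute height bottom-up (empty subtree = -1):
  height(3) = 1 + max(-1, -1) = 0
  height(13) = 1 + max(-1, -1) = 0
  height(8) = 1 + max(0, 0) = 1
  height(28) = 1 + max(-1, -1) = 0
  height(41) = 1 + max(-1, -1) = 0
  height(36) = 1 + max(-1, 0) = 1
  height(45) = 1 + max(1, -1) = 2
  height(32) = 1 + max(0, 2) = 3
  height(27) = 1 + max(1, 3) = 4
Height = 4


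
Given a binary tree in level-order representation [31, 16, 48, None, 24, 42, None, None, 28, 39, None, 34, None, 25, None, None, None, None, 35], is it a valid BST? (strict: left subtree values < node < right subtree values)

Level-order array: [31, 16, 48, None, 24, 42, None, None, 28, 39, None, 34, None, 25, None, None, None, None, 35]
Validate using subtree bounds (lo, hi): at each node, require lo < value < hi,
then recurse left with hi=value and right with lo=value.
Preorder trace (stopping at first violation):
  at node 31 with bounds (-inf, +inf): OK
  at node 16 with bounds (-inf, 31): OK
  at node 24 with bounds (16, 31): OK
  at node 28 with bounds (24, 31): OK
  at node 34 with bounds (24, 28): VIOLATION
Node 34 violates its bound: not (24 < 34 < 28).
Result: Not a valid BST


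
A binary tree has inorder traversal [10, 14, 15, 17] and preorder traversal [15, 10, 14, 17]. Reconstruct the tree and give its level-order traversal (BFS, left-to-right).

Inorder:  [10, 14, 15, 17]
Preorder: [15, 10, 14, 17]
Algorithm: preorder visits root first, so consume preorder in order;
for each root, split the current inorder slice at that value into
left-subtree inorder and right-subtree inorder, then recurse.
Recursive splits:
  root=15; inorder splits into left=[10, 14], right=[17]
  root=10; inorder splits into left=[], right=[14]
  root=14; inorder splits into left=[], right=[]
  root=17; inorder splits into left=[], right=[]
Reconstructed level-order: [15, 10, 17, 14]


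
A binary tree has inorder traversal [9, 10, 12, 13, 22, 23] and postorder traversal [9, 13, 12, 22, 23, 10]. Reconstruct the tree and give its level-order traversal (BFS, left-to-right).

Inorder:   [9, 10, 12, 13, 22, 23]
Postorder: [9, 13, 12, 22, 23, 10]
Algorithm: postorder visits root last, so walk postorder right-to-left;
each value is the root of the current inorder slice — split it at that
value, recurse on the right subtree first, then the left.
Recursive splits:
  root=10; inorder splits into left=[9], right=[12, 13, 22, 23]
  root=23; inorder splits into left=[12, 13, 22], right=[]
  root=22; inorder splits into left=[12, 13], right=[]
  root=12; inorder splits into left=[], right=[13]
  root=13; inorder splits into left=[], right=[]
  root=9; inorder splits into left=[], right=[]
Reconstructed level-order: [10, 9, 23, 22, 12, 13]


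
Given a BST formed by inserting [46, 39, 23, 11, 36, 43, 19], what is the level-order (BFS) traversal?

Tree insertion order: [46, 39, 23, 11, 36, 43, 19]
Tree (level-order array): [46, 39, None, 23, 43, 11, 36, None, None, None, 19]
BFS from the root, enqueuing left then right child of each popped node:
  queue [46] -> pop 46, enqueue [39], visited so far: [46]
  queue [39] -> pop 39, enqueue [23, 43], visited so far: [46, 39]
  queue [23, 43] -> pop 23, enqueue [11, 36], visited so far: [46, 39, 23]
  queue [43, 11, 36] -> pop 43, enqueue [none], visited so far: [46, 39, 23, 43]
  queue [11, 36] -> pop 11, enqueue [19], visited so far: [46, 39, 23, 43, 11]
  queue [36, 19] -> pop 36, enqueue [none], visited so far: [46, 39, 23, 43, 11, 36]
  queue [19] -> pop 19, enqueue [none], visited so far: [46, 39, 23, 43, 11, 36, 19]
Result: [46, 39, 23, 43, 11, 36, 19]


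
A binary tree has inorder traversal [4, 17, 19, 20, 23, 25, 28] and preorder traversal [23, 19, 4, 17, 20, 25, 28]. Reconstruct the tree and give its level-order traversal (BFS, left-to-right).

Inorder:  [4, 17, 19, 20, 23, 25, 28]
Preorder: [23, 19, 4, 17, 20, 25, 28]
Algorithm: preorder visits root first, so consume preorder in order;
for each root, split the current inorder slice at that value into
left-subtree inorder and right-subtree inorder, then recurse.
Recursive splits:
  root=23; inorder splits into left=[4, 17, 19, 20], right=[25, 28]
  root=19; inorder splits into left=[4, 17], right=[20]
  root=4; inorder splits into left=[], right=[17]
  root=17; inorder splits into left=[], right=[]
  root=20; inorder splits into left=[], right=[]
  root=25; inorder splits into left=[], right=[28]
  root=28; inorder splits into left=[], right=[]
Reconstructed level-order: [23, 19, 25, 4, 20, 28, 17]


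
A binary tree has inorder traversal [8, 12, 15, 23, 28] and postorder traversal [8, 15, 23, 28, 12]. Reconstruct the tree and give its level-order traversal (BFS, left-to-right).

Inorder:   [8, 12, 15, 23, 28]
Postorder: [8, 15, 23, 28, 12]
Algorithm: postorder visits root last, so walk postorder right-to-left;
each value is the root of the current inorder slice — split it at that
value, recurse on the right subtree first, then the left.
Recursive splits:
  root=12; inorder splits into left=[8], right=[15, 23, 28]
  root=28; inorder splits into left=[15, 23], right=[]
  root=23; inorder splits into left=[15], right=[]
  root=15; inorder splits into left=[], right=[]
  root=8; inorder splits into left=[], right=[]
Reconstructed level-order: [12, 8, 28, 23, 15]


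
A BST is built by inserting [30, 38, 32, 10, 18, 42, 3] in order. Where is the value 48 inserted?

Starting tree (level order): [30, 10, 38, 3, 18, 32, 42]
Insertion path: 30 -> 38 -> 42
Result: insert 48 as right child of 42
Final tree (level order): [30, 10, 38, 3, 18, 32, 42, None, None, None, None, None, None, None, 48]


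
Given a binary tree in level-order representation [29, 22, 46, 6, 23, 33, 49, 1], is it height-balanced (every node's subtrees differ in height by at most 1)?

Tree (level-order array): [29, 22, 46, 6, 23, 33, 49, 1]
Definition: a tree is height-balanced if, at every node, |h(left) - h(right)| <= 1 (empty subtree has height -1).
Bottom-up per-node check:
  node 1: h_left=-1, h_right=-1, diff=0 [OK], height=0
  node 6: h_left=0, h_right=-1, diff=1 [OK], height=1
  node 23: h_left=-1, h_right=-1, diff=0 [OK], height=0
  node 22: h_left=1, h_right=0, diff=1 [OK], height=2
  node 33: h_left=-1, h_right=-1, diff=0 [OK], height=0
  node 49: h_left=-1, h_right=-1, diff=0 [OK], height=0
  node 46: h_left=0, h_right=0, diff=0 [OK], height=1
  node 29: h_left=2, h_right=1, diff=1 [OK], height=3
All nodes satisfy the balance condition.
Result: Balanced


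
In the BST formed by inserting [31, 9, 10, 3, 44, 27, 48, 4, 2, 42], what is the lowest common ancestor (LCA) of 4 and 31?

Tree insertion order: [31, 9, 10, 3, 44, 27, 48, 4, 2, 42]
Tree (level-order array): [31, 9, 44, 3, 10, 42, 48, 2, 4, None, 27]
In a BST, the LCA of p=4, q=31 is the first node v on the
root-to-leaf path with p <= v <= q (go left if both < v, right if both > v).
Walk from root:
  at 31: 4 <= 31 <= 31, this is the LCA
LCA = 31


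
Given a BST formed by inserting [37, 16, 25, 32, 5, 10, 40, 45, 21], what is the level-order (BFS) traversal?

Tree insertion order: [37, 16, 25, 32, 5, 10, 40, 45, 21]
Tree (level-order array): [37, 16, 40, 5, 25, None, 45, None, 10, 21, 32]
BFS from the root, enqueuing left then right child of each popped node:
  queue [37] -> pop 37, enqueue [16, 40], visited so far: [37]
  queue [16, 40] -> pop 16, enqueue [5, 25], visited so far: [37, 16]
  queue [40, 5, 25] -> pop 40, enqueue [45], visited so far: [37, 16, 40]
  queue [5, 25, 45] -> pop 5, enqueue [10], visited so far: [37, 16, 40, 5]
  queue [25, 45, 10] -> pop 25, enqueue [21, 32], visited so far: [37, 16, 40, 5, 25]
  queue [45, 10, 21, 32] -> pop 45, enqueue [none], visited so far: [37, 16, 40, 5, 25, 45]
  queue [10, 21, 32] -> pop 10, enqueue [none], visited so far: [37, 16, 40, 5, 25, 45, 10]
  queue [21, 32] -> pop 21, enqueue [none], visited so far: [37, 16, 40, 5, 25, 45, 10, 21]
  queue [32] -> pop 32, enqueue [none], visited so far: [37, 16, 40, 5, 25, 45, 10, 21, 32]
Result: [37, 16, 40, 5, 25, 45, 10, 21, 32]


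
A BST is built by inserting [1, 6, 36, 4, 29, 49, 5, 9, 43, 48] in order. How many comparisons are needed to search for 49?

Search path for 49: 1 -> 6 -> 36 -> 49
Found: True
Comparisons: 4


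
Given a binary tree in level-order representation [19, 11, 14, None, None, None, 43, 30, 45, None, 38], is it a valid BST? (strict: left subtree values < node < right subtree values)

Level-order array: [19, 11, 14, None, None, None, 43, 30, 45, None, 38]
Validate using subtree bounds (lo, hi): at each node, require lo < value < hi,
then recurse left with hi=value and right with lo=value.
Preorder trace (stopping at first violation):
  at node 19 with bounds (-inf, +inf): OK
  at node 11 with bounds (-inf, 19): OK
  at node 14 with bounds (19, +inf): VIOLATION
Node 14 violates its bound: not (19 < 14 < +inf).
Result: Not a valid BST


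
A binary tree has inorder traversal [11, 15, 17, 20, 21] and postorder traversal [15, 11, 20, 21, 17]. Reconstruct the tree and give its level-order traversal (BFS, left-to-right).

Inorder:   [11, 15, 17, 20, 21]
Postorder: [15, 11, 20, 21, 17]
Algorithm: postorder visits root last, so walk postorder right-to-left;
each value is the root of the current inorder slice — split it at that
value, recurse on the right subtree first, then the left.
Recursive splits:
  root=17; inorder splits into left=[11, 15], right=[20, 21]
  root=21; inorder splits into left=[20], right=[]
  root=20; inorder splits into left=[], right=[]
  root=11; inorder splits into left=[], right=[15]
  root=15; inorder splits into left=[], right=[]
Reconstructed level-order: [17, 11, 21, 15, 20]


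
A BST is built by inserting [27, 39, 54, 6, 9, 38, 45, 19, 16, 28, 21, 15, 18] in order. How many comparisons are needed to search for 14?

Search path for 14: 27 -> 6 -> 9 -> 19 -> 16 -> 15
Found: False
Comparisons: 6


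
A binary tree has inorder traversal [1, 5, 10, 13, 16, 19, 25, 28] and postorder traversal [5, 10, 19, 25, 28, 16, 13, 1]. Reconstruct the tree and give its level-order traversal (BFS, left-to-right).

Inorder:   [1, 5, 10, 13, 16, 19, 25, 28]
Postorder: [5, 10, 19, 25, 28, 16, 13, 1]
Algorithm: postorder visits root last, so walk postorder right-to-left;
each value is the root of the current inorder slice — split it at that
value, recurse on the right subtree first, then the left.
Recursive splits:
  root=1; inorder splits into left=[], right=[5, 10, 13, 16, 19, 25, 28]
  root=13; inorder splits into left=[5, 10], right=[16, 19, 25, 28]
  root=16; inorder splits into left=[], right=[19, 25, 28]
  root=28; inorder splits into left=[19, 25], right=[]
  root=25; inorder splits into left=[19], right=[]
  root=19; inorder splits into left=[], right=[]
  root=10; inorder splits into left=[5], right=[]
  root=5; inorder splits into left=[], right=[]
Reconstructed level-order: [1, 13, 10, 16, 5, 28, 25, 19]


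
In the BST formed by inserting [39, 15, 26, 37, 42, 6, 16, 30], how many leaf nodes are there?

Tree built from: [39, 15, 26, 37, 42, 6, 16, 30]
Tree (level-order array): [39, 15, 42, 6, 26, None, None, None, None, 16, 37, None, None, 30]
Rule: A leaf has 0 children.
Per-node child counts:
  node 39: 2 child(ren)
  node 15: 2 child(ren)
  node 6: 0 child(ren)
  node 26: 2 child(ren)
  node 16: 0 child(ren)
  node 37: 1 child(ren)
  node 30: 0 child(ren)
  node 42: 0 child(ren)
Matching nodes: [6, 16, 30, 42]
Count of leaf nodes: 4


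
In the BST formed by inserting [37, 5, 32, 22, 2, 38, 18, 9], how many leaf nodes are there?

Tree built from: [37, 5, 32, 22, 2, 38, 18, 9]
Tree (level-order array): [37, 5, 38, 2, 32, None, None, None, None, 22, None, 18, None, 9]
Rule: A leaf has 0 children.
Per-node child counts:
  node 37: 2 child(ren)
  node 5: 2 child(ren)
  node 2: 0 child(ren)
  node 32: 1 child(ren)
  node 22: 1 child(ren)
  node 18: 1 child(ren)
  node 9: 0 child(ren)
  node 38: 0 child(ren)
Matching nodes: [2, 9, 38]
Count of leaf nodes: 3


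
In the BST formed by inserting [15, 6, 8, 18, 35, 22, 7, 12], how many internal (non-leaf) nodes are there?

Tree built from: [15, 6, 8, 18, 35, 22, 7, 12]
Tree (level-order array): [15, 6, 18, None, 8, None, 35, 7, 12, 22]
Rule: An internal node has at least one child.
Per-node child counts:
  node 15: 2 child(ren)
  node 6: 1 child(ren)
  node 8: 2 child(ren)
  node 7: 0 child(ren)
  node 12: 0 child(ren)
  node 18: 1 child(ren)
  node 35: 1 child(ren)
  node 22: 0 child(ren)
Matching nodes: [15, 6, 8, 18, 35]
Count of internal (non-leaf) nodes: 5


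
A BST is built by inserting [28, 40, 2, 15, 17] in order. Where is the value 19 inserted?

Starting tree (level order): [28, 2, 40, None, 15, None, None, None, 17]
Insertion path: 28 -> 2 -> 15 -> 17
Result: insert 19 as right child of 17
Final tree (level order): [28, 2, 40, None, 15, None, None, None, 17, None, 19]


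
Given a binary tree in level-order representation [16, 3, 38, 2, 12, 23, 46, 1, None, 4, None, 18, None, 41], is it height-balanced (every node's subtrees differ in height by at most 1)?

Tree (level-order array): [16, 3, 38, 2, 12, 23, 46, 1, None, 4, None, 18, None, 41]
Definition: a tree is height-balanced if, at every node, |h(left) - h(right)| <= 1 (empty subtree has height -1).
Bottom-up per-node check:
  node 1: h_left=-1, h_right=-1, diff=0 [OK], height=0
  node 2: h_left=0, h_right=-1, diff=1 [OK], height=1
  node 4: h_left=-1, h_right=-1, diff=0 [OK], height=0
  node 12: h_left=0, h_right=-1, diff=1 [OK], height=1
  node 3: h_left=1, h_right=1, diff=0 [OK], height=2
  node 18: h_left=-1, h_right=-1, diff=0 [OK], height=0
  node 23: h_left=0, h_right=-1, diff=1 [OK], height=1
  node 41: h_left=-1, h_right=-1, diff=0 [OK], height=0
  node 46: h_left=0, h_right=-1, diff=1 [OK], height=1
  node 38: h_left=1, h_right=1, diff=0 [OK], height=2
  node 16: h_left=2, h_right=2, diff=0 [OK], height=3
All nodes satisfy the balance condition.
Result: Balanced


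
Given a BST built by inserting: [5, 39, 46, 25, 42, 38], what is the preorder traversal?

Tree insertion order: [5, 39, 46, 25, 42, 38]
Tree (level-order array): [5, None, 39, 25, 46, None, 38, 42]
Preorder traversal: [5, 39, 25, 38, 46, 42]


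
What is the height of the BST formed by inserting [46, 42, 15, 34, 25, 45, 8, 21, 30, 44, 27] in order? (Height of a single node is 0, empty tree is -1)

Insertion order: [46, 42, 15, 34, 25, 45, 8, 21, 30, 44, 27]
Tree (level-order array): [46, 42, None, 15, 45, 8, 34, 44, None, None, None, 25, None, None, None, 21, 30, None, None, 27]
Compute height bottom-up (empty subtree = -1):
  height(8) = 1 + max(-1, -1) = 0
  height(21) = 1 + max(-1, -1) = 0
  height(27) = 1 + max(-1, -1) = 0
  height(30) = 1 + max(0, -1) = 1
  height(25) = 1 + max(0, 1) = 2
  height(34) = 1 + max(2, -1) = 3
  height(15) = 1 + max(0, 3) = 4
  height(44) = 1 + max(-1, -1) = 0
  height(45) = 1 + max(0, -1) = 1
  height(42) = 1 + max(4, 1) = 5
  height(46) = 1 + max(5, -1) = 6
Height = 6


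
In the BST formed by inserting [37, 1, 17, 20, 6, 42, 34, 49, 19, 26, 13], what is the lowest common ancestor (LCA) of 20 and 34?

Tree insertion order: [37, 1, 17, 20, 6, 42, 34, 49, 19, 26, 13]
Tree (level-order array): [37, 1, 42, None, 17, None, 49, 6, 20, None, None, None, 13, 19, 34, None, None, None, None, 26]
In a BST, the LCA of p=20, q=34 is the first node v on the
root-to-leaf path with p <= v <= q (go left if both < v, right if both > v).
Walk from root:
  at 37: both 20 and 34 < 37, go left
  at 1: both 20 and 34 > 1, go right
  at 17: both 20 and 34 > 17, go right
  at 20: 20 <= 20 <= 34, this is the LCA
LCA = 20


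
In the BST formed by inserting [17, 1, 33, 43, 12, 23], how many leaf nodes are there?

Tree built from: [17, 1, 33, 43, 12, 23]
Tree (level-order array): [17, 1, 33, None, 12, 23, 43]
Rule: A leaf has 0 children.
Per-node child counts:
  node 17: 2 child(ren)
  node 1: 1 child(ren)
  node 12: 0 child(ren)
  node 33: 2 child(ren)
  node 23: 0 child(ren)
  node 43: 0 child(ren)
Matching nodes: [12, 23, 43]
Count of leaf nodes: 3


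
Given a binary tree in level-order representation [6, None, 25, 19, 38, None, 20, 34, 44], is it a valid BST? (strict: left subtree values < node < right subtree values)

Level-order array: [6, None, 25, 19, 38, None, 20, 34, 44]
Validate using subtree bounds (lo, hi): at each node, require lo < value < hi,
then recurse left with hi=value and right with lo=value.
Preorder trace (stopping at first violation):
  at node 6 with bounds (-inf, +inf): OK
  at node 25 with bounds (6, +inf): OK
  at node 19 with bounds (6, 25): OK
  at node 20 with bounds (19, 25): OK
  at node 38 with bounds (25, +inf): OK
  at node 34 with bounds (25, 38): OK
  at node 44 with bounds (38, +inf): OK
No violation found at any node.
Result: Valid BST


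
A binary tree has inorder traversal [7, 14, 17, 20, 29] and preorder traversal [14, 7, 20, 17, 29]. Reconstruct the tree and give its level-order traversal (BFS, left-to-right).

Inorder:  [7, 14, 17, 20, 29]
Preorder: [14, 7, 20, 17, 29]
Algorithm: preorder visits root first, so consume preorder in order;
for each root, split the current inorder slice at that value into
left-subtree inorder and right-subtree inorder, then recurse.
Recursive splits:
  root=14; inorder splits into left=[7], right=[17, 20, 29]
  root=7; inorder splits into left=[], right=[]
  root=20; inorder splits into left=[17], right=[29]
  root=17; inorder splits into left=[], right=[]
  root=29; inorder splits into left=[], right=[]
Reconstructed level-order: [14, 7, 20, 17, 29]


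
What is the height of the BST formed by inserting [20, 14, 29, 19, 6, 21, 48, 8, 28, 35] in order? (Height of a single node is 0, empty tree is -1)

Insertion order: [20, 14, 29, 19, 6, 21, 48, 8, 28, 35]
Tree (level-order array): [20, 14, 29, 6, 19, 21, 48, None, 8, None, None, None, 28, 35]
Compute height bottom-up (empty subtree = -1):
  height(8) = 1 + max(-1, -1) = 0
  height(6) = 1 + max(-1, 0) = 1
  height(19) = 1 + max(-1, -1) = 0
  height(14) = 1 + max(1, 0) = 2
  height(28) = 1 + max(-1, -1) = 0
  height(21) = 1 + max(-1, 0) = 1
  height(35) = 1 + max(-1, -1) = 0
  height(48) = 1 + max(0, -1) = 1
  height(29) = 1 + max(1, 1) = 2
  height(20) = 1 + max(2, 2) = 3
Height = 3


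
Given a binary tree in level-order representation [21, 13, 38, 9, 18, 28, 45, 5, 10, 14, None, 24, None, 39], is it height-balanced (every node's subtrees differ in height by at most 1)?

Tree (level-order array): [21, 13, 38, 9, 18, 28, 45, 5, 10, 14, None, 24, None, 39]
Definition: a tree is height-balanced if, at every node, |h(left) - h(right)| <= 1 (empty subtree has height -1).
Bottom-up per-node check:
  node 5: h_left=-1, h_right=-1, diff=0 [OK], height=0
  node 10: h_left=-1, h_right=-1, diff=0 [OK], height=0
  node 9: h_left=0, h_right=0, diff=0 [OK], height=1
  node 14: h_left=-1, h_right=-1, diff=0 [OK], height=0
  node 18: h_left=0, h_right=-1, diff=1 [OK], height=1
  node 13: h_left=1, h_right=1, diff=0 [OK], height=2
  node 24: h_left=-1, h_right=-1, diff=0 [OK], height=0
  node 28: h_left=0, h_right=-1, diff=1 [OK], height=1
  node 39: h_left=-1, h_right=-1, diff=0 [OK], height=0
  node 45: h_left=0, h_right=-1, diff=1 [OK], height=1
  node 38: h_left=1, h_right=1, diff=0 [OK], height=2
  node 21: h_left=2, h_right=2, diff=0 [OK], height=3
All nodes satisfy the balance condition.
Result: Balanced


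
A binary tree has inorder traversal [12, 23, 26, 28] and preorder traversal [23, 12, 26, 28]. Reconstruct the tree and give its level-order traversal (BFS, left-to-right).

Inorder:  [12, 23, 26, 28]
Preorder: [23, 12, 26, 28]
Algorithm: preorder visits root first, so consume preorder in order;
for each root, split the current inorder slice at that value into
left-subtree inorder and right-subtree inorder, then recurse.
Recursive splits:
  root=23; inorder splits into left=[12], right=[26, 28]
  root=12; inorder splits into left=[], right=[]
  root=26; inorder splits into left=[], right=[28]
  root=28; inorder splits into left=[], right=[]
Reconstructed level-order: [23, 12, 26, 28]


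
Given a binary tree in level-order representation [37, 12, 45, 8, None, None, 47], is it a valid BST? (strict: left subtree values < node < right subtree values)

Level-order array: [37, 12, 45, 8, None, None, 47]
Validate using subtree bounds (lo, hi): at each node, require lo < value < hi,
then recurse left with hi=value and right with lo=value.
Preorder trace (stopping at first violation):
  at node 37 with bounds (-inf, +inf): OK
  at node 12 with bounds (-inf, 37): OK
  at node 8 with bounds (-inf, 12): OK
  at node 45 with bounds (37, +inf): OK
  at node 47 with bounds (45, +inf): OK
No violation found at any node.
Result: Valid BST
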